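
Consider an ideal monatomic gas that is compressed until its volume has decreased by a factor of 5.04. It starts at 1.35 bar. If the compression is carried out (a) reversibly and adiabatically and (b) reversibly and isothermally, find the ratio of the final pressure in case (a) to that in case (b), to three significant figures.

P_adiabatic / P_isothermal ≈ 2.94

For a monatomic ideal gas γ = 5/3.
Isothermal: P_b = P₁(V₁/V₂) = 1.35×5.04.
Adiabatic: P_a = P₁(V₁/V₂)^γ = 1.35×5.04^(5/3).
P_a/P_b = (V₁/V₂)^(γ−1) = 5.04^(2/3) = 2.94.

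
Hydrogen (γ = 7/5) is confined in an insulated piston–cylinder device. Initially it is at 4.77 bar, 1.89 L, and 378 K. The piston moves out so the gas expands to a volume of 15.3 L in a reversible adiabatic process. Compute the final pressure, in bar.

P₂ ≈ 0.255 bar

Adiabatic: P₁V₁^γ = P₂V₂^γ ⇒ P₂ = P₁ (V₁/V₂)^γ.
P₂ = 4.77 × (1.89/15.3)^(7/5) = 0.2553 bar.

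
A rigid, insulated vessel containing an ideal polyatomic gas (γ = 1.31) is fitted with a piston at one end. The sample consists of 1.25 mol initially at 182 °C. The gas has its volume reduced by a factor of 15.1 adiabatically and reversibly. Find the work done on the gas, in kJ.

W ≈ 20.1 kJ

Adiabatic: T₁V₁^(γ−1) = T₂V₂^(γ−1) ⇒ T₂ = T₁ (V₁/V₂)^(γ−1).
T₁ = 182 °C = 455.1 K.
T₂ = 455.1 × 15.1^(0.31) = 1056 K.
Q = 0, so ΔU = W_on_gas = nCᵥΔT with Cᵥ = R/(γ−1) = 26.82 J/(mol·K).
ΔU = 1.25 × 26.82 × (1056 − 455.1) = 20140 J.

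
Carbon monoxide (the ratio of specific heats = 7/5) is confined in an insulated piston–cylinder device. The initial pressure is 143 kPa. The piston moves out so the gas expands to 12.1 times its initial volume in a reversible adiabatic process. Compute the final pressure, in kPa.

P₂ ≈ 4.36 kPa

Since PV^γ is constant along a reversible adiabat, P₂ = P₁ (V₁/V₂)^γ.
P₂ = 143 × (1/12.1)^(7/5) = 4.359 kPa.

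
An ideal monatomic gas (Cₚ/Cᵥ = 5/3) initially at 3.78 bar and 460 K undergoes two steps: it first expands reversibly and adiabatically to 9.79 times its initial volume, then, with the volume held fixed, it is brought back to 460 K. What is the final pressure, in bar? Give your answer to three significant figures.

P₃ ≈ 0.386 bar

Adiabatic step (PV^γ = const): P₂ = 3.78×(1/9.79)^(5/3) = 0.08437 bar; T₂ = 460×(1/9.79)^(2/3) = 100.5 K.
Isochoric: P₃ = P₂(T₃/T₂) = 0.08437 × (460/100.5) = 0.3861 bar.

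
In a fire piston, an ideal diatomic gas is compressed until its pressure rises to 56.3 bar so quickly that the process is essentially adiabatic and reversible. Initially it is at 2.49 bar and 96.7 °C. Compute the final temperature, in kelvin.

Along an adiabat T P^((1−γ)/γ) is constant, so T₂ = T₁ (P₂/P₁)^((γ−1)/γ).
For a diatomic ideal gas γ = 7/5, so (γ−1)/γ = 2/7.
T₁ = 96.7 °C = 369.8 K.
T₂ = 369.8 × (56.3/2.49)^(2/7) = 901.5 K.

T₂ ≈ 902 K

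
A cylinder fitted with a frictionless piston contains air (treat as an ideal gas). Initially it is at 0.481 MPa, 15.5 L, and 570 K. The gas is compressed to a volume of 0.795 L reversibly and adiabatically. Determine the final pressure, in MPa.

Since PV^γ is constant along a reversible adiabat, P₂ = P₁ (V₁/V₂)^γ.
γ = 7/5 for a diatomic ideal gas.
P₂ = 0.481 × (15.5/0.795)^(7/5) = 30.77 MPa.

P₂ ≈ 30.8 MPa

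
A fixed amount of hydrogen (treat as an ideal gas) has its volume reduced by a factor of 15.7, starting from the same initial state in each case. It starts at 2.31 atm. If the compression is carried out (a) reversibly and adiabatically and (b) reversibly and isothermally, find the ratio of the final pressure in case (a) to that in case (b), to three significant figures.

P_adiabatic / P_isothermal ≈ 3.01

For a diatomic ideal gas γ = 7/5.
Isothermal: P_b = P₁(V₁/V₂) = 2.31×15.7.
Adiabatic: P_a = P₁(V₁/V₂)^γ = 2.31×15.7^(7/5).
P_a/P_b = (V₁/V₂)^(γ−1) = 15.7^(2/5) = 3.009.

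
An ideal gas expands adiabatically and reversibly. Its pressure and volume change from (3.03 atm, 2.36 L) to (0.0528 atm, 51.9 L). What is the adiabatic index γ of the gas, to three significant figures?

γ ≈ 1.31

PV^γ = const ⇒ γ = ln(P₂/P₁) / ln(V₁/V₂).
γ = ln(0.0528/3.03) / ln(2.36/51.9) = 1.31.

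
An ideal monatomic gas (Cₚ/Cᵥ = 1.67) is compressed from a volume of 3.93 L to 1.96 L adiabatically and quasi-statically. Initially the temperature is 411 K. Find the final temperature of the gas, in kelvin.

Adiabatic: T₁V₁^(γ−1) = T₂V₂^(γ−1) ⇒ T₂ = T₁ (V₁/V₂)^(γ−1).
T₂ = 411 × (3.93/1.96)^(0.67) = 655 K.

T₂ ≈ 655 K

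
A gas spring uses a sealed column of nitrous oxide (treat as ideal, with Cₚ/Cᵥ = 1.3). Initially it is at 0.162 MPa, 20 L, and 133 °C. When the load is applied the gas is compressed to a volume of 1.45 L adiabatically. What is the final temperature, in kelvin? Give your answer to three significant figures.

For a reversible adiabat TV^(γ−1) is constant, so T₂ = T₁ (V₁/V₂)^(γ−1).
T₁ = 133 °C = 406.1 K.
T₂ = 406.1 × (20/1.45)^(0.3) = 892.5 K.

T₂ ≈ 892 K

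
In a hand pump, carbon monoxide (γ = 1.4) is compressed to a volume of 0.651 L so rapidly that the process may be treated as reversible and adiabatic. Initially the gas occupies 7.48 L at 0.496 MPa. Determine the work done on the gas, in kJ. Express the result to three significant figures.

W ≈ 15.4 kJ

P₂ = P₁(V₁/V₂)^γ = 0.496×(7.48/0.651)^(1.4) = 15.13 MPa.
For a reversible adiabat, W_by_gas = (P₁V₁ − P₂V₂)/(γ−1).
W_by = (496000×0.00748 − 1.513×10^7×0.000651) / (0.4) = -15350 J.
W_on_gas = −W_by = 15350 J.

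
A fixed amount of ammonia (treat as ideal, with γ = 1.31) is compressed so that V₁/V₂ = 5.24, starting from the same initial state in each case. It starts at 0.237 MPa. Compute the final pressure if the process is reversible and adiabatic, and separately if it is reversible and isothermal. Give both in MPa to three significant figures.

adiabatic: 2.08 MPa; isothermal: 1.24 MPa

Isothermal: P₂ = P₁(V₁/V₂) = 0.237×5.24 = 1.242 MPa.
Adiabatic: P₂ = P₁(V₁/V₂)^γ = 0.237×5.24^(1.31) = 2.075 MPa.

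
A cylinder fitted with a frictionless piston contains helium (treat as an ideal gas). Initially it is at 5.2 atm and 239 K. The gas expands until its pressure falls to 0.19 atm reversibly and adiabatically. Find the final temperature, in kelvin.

T₂ ≈ 63.6 K

Along an adiabat T P^((1−γ)/γ) is constant, so T₂ = T₁ (P₂/P₁)^((γ−1)/γ).
For a monatomic ideal gas γ = 5/3, so (γ−1)/γ = 2/5.
T₂ = 239 × (0.19/5.2)^(2/5) = 63.61 K.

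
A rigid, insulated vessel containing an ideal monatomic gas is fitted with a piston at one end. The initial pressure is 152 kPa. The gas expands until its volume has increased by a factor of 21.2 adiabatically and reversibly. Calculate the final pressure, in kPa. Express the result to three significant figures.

Adiabatic: P₁V₁^γ = P₂V₂^γ ⇒ P₂ = P₁ (V₁/V₂)^γ.
For a monatomic ideal gas γ = 5/3.
P₂ = 152 × (1/21.2)^(5/3) = 0.936 kPa.

P₂ ≈ 0.936 kPa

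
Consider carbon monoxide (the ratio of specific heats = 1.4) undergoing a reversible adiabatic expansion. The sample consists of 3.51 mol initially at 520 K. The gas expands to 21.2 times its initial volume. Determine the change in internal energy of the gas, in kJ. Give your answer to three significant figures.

Adiabatic: T₁V₁^(γ−1) = T₂V₂^(γ−1) ⇒ T₂ = T₁ (V₁/V₂)^(γ−1).
T₂ = 520 × (1/21.2)^(0.4) = 153.3 K.
Q = 0, so ΔU = W_on_gas = nCᵥΔT with Cᵥ = R/(γ−1) = 20.79 J/(mol·K).
ΔU = 3.51 × 20.79 × (153.3 − 520) = -26750 J.

ΔU ≈ -26.8 kJ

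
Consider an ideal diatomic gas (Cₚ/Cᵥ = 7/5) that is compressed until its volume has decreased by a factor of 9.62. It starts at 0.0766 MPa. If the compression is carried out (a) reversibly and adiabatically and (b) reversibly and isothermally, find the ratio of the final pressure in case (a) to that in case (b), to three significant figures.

Isothermal: P_b = P₁(V₁/V₂) = 0.0766×9.62.
Adiabatic: P_a = P₁(V₁/V₂)^γ = 0.0766×9.62^(7/5).
P_a/P_b = (V₁/V₂)^(γ−1) = 9.62^(2/5) = 2.473.

P_adiabatic / P_isothermal ≈ 2.47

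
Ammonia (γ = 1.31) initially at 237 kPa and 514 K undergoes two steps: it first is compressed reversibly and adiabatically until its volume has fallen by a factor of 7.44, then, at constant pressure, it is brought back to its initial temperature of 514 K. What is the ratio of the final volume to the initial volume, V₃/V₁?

V₃/V₁ ≈ 0.0722

Adiabatic step: V₂/V₁ = 0.1344; T₂ = T₁·7.44^(0.31) = 957.5 K.
Isobaric step: V₃/V₂ = T₃/T₂ = 514/957.5.
V₃/V₁ = (V₂/V₁)(V₃/V₂) = 0.1344 × (514/957.5) = 0.07215.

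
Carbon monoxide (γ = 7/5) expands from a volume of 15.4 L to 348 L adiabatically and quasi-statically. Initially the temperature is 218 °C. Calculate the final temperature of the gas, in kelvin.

T₂ ≈ 141 K

For a reversible adiabat TV^(γ−1) is constant, so T₂ = T₁ (V₁/V₂)^(γ−1).
T₁ = 218 °C = 491.1 K.
T₂ = 491.1 × (15.4/348)^(2/5) = 141.1 K.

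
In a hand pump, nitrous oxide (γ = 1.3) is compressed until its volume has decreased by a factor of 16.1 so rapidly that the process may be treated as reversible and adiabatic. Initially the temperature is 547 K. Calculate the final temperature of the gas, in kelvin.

For a reversible adiabat TV^(γ−1) is constant, so T₂ = T₁ (V₁/V₂)^(γ−1).
T₂ = 547 × 16.1^(0.3) = 1259 K.

T₂ ≈ 1260 K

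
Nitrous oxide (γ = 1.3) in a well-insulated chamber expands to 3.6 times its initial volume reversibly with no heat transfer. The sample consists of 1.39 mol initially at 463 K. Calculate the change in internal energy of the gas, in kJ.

ΔU ≈ -5.69 kJ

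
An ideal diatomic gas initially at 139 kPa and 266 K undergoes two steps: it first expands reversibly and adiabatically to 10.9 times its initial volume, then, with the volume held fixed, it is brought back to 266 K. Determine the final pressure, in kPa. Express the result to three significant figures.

For a diatomic ideal gas γ = 7/5.
Adiabatic step (PV^γ = const): P₂ = 139×(1/10.9)^(7/5) = 4.905 kPa; T₂ = 266×(1/10.9)^(2/5) = 102.3 K.
Isochoric: P₃ = P₂(T₃/T₂) = 4.905 × (266/102.3) = 12.75 kPa.

P₃ ≈ 12.8 kPa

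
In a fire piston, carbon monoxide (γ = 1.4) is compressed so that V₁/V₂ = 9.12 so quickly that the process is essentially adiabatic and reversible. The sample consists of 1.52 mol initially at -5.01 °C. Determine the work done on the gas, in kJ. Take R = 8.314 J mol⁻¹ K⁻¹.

Adiabatic: T₁V₁^(γ−1) = T₂V₂^(γ−1) ⇒ T₂ = T₁ (V₁/V₂)^(γ−1).
T₁ = -5.01 °C = 268.1 K.
T₂ = 268.1 × 9.12^(0.4) = 649.2 K.
Q = 0, so ΔU = W_on_gas = nCᵥΔT with Cᵥ = R/(γ−1) = 20.79 J/(mol·K).
ΔU = 1.52 × 20.79 × (649.2 − 268.1) = 12040 J.

W ≈ 12.0 kJ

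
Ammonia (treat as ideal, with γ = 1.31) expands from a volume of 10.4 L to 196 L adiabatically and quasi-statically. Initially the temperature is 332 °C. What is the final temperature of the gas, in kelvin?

T₂ ≈ 244 K

Adiabatic: T₁V₁^(γ−1) = T₂V₂^(γ−1) ⇒ T₂ = T₁ (V₁/V₂)^(γ−1).
T₁ = 332 °C = 605.1 K.
T₂ = 605.1 × (10.4/196)^(0.31) = 243.5 K.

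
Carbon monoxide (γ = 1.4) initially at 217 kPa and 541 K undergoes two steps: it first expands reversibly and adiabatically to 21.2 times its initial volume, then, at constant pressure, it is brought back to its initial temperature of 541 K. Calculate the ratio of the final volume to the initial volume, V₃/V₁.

V₃/V₁ ≈ 71.9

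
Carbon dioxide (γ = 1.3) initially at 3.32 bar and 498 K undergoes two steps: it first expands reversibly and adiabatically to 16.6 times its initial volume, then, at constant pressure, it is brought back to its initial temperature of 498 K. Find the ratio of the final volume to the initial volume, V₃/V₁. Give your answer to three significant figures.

Adiabatic step: V₂/V₁ = 16.6; T₂ = T₁·(1/16.6)^(0.3) = 214.4 K.
Isobaric step: V₃/V₂ = T₃/T₂ = 498/214.4.
V₃/V₁ = (V₂/V₁)(V₃/V₂) = 16.6 × (498/214.4) = 38.56.

V₃/V₁ ≈ 38.6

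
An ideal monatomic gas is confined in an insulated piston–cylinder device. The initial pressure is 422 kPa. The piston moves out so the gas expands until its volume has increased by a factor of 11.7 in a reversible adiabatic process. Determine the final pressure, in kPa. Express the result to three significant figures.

Since PV^γ is constant along a reversible adiabat, P₂ = P₁ (V₁/V₂)^γ.
For a monatomic ideal gas γ = 5/3.
P₂ = 422 × (1/11.7)^(5/3) = 6.998 kPa.

P₂ ≈ 7.00 kPa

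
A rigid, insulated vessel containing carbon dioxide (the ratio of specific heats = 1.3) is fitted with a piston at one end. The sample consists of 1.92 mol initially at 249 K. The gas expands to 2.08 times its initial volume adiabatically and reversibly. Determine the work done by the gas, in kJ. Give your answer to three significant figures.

For a reversible adiabat TV^(γ−1) is constant, so T₂ = T₁ (V₁/V₂)^(γ−1).
T₂ = 249 × (1/2.08)^(0.3) = 199.9 K.
Q = 0, so ΔU = W_on_gas = nCᵥΔT with Cᵥ = R/(γ−1) = 27.71 J/(mol·K).
ΔU = 1.92 × 27.71 × (199.9 − 249) = -2613 J.
Work done by the gas = −ΔU = 2613 J.

W ≈ 2.61 kJ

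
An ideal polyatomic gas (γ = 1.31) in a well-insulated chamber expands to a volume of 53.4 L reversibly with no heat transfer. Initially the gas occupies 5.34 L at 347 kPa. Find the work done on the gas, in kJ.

W ≈ -3.05 kJ

P₂ = P₁(V₁/V₂)^γ = 347×(5.34/53.4)^(1.31) = 17 kPa.
For a reversible adiabat, W_by_gas = (P₁V₁ − P₂V₂)/(γ−1).
W_by = (347000×0.00534 − 17000×0.0534) / (0.31) = 3050 J.
W_on_gas = −W_by = -3050 J.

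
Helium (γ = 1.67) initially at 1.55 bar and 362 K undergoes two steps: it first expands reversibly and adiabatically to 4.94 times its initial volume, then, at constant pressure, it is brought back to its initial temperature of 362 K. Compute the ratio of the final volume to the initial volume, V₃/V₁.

V₃/V₁ ≈ 14.4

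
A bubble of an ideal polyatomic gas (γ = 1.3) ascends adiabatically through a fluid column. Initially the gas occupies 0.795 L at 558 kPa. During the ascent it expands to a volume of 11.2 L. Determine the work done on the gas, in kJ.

P₂ = P₁(V₁/V₂)^γ = 558×(0.795/11.2)^(1.3) = 17.91 kPa.
For a reversible adiabat, W_by_gas = (P₁V₁ − P₂V₂)/(γ−1).
W_by = (558000×0.000795 − 17910×0.0112) / (0.3) = 810 J.
W_on_gas = −W_by = -810 J.

W ≈ -0.810 kJ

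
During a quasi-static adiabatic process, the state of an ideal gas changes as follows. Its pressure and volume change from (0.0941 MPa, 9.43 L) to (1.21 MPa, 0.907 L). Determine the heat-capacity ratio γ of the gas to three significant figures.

γ ≈ 1.09

PV^γ = const ⇒ γ = ln(P₂/P₁) / ln(V₁/V₂).
γ = ln(1.21/0.0941) / ln(9.43/0.907) = 1.091.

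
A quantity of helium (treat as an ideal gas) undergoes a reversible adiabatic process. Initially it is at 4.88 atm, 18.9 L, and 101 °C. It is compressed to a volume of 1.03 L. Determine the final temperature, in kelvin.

T₂ ≈ 2600 K

For a reversible adiabat TV^(γ−1) is constant, so T₂ = T₁ (V₁/V₂)^(γ−1).
γ = 5/3 for a monatomic ideal gas.
T₁ = 101 °C = 374.1 K.
T₂ = 374.1 × (18.9/1.03)^(2/3) = 2603 K.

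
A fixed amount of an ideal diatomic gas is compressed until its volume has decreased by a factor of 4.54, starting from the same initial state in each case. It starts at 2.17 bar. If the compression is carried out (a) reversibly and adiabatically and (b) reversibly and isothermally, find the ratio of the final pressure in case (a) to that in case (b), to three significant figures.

For a diatomic ideal gas γ = 7/5.
Isothermal: P_b = P₁(V₁/V₂) = 2.17×4.54.
Adiabatic: P_a = P₁(V₁/V₂)^γ = 2.17×4.54^(7/5).
P_a/P_b = (V₁/V₂)^(γ−1) = 4.54^(2/5) = 1.832.

P_adiabatic / P_isothermal ≈ 1.83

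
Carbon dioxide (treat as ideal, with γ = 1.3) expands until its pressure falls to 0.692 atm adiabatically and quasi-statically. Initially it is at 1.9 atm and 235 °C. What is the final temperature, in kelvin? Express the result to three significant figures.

T₂ ≈ 402 K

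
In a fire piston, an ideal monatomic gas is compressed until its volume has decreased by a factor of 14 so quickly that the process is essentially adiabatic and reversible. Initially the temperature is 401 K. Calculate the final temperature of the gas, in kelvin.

T₂ ≈ 2330 K

For a reversible adiabat TV^(γ−1) is constant, so T₂ = T₁ (V₁/V₂)^(γ−1).
For a monatomic ideal gas γ = 5/3, so γ−1 = 2/3.
T₂ = 401 × 14^(2/3) = 2329 K.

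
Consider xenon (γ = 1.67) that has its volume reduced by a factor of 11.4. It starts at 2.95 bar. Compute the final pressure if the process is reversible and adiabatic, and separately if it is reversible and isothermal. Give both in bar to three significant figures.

adiabatic: 172 bar; isothermal: 33.6 bar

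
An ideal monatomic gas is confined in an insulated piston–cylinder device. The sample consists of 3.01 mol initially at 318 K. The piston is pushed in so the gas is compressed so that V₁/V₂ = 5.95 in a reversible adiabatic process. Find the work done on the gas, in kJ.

W ≈ 27.3 kJ

For a reversible adiabat TV^(γ−1) is constant, so T₂ = T₁ (V₁/V₂)^(γ−1).
γ = 5/3 for a monatomic ideal gas, so γ−1 = 2/3.
T₂ = 318 × 5.95^(2/3) = 1044 K.
Q = 0, so ΔU = W_on_gas = nCᵥΔT with Cᵥ = R/(γ−1) = 12.47 J/(mol·K).
ΔU = 3.01 × 12.47 × (1044 − 318) = 27260 J.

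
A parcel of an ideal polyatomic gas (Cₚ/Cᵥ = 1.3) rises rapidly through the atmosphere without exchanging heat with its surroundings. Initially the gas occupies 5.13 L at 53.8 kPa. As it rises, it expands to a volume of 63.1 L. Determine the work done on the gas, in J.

W ≈ -487 J

P₂ = P₁(V₁/V₂)^γ = 53.8×(5.13/63.1)^(1.3) = 2.06 kPa.
For a reversible adiabat, W_by_gas = (P₁V₁ − P₂V₂)/(γ−1).
W_by = (53800×0.00513 − 2060×0.0631) / (0.3) = 486.7 J.
W_on_gas = −W_by = -486.7 J.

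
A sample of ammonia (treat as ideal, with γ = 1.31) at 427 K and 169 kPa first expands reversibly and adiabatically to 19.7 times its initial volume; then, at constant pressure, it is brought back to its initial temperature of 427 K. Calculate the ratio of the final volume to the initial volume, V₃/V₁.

Adiabatic step: V₂/V₁ = 19.7; T₂ = T₁·(1/19.7)^(0.31) = 169.5 K.
Isobaric step: V₃/V₂ = T₃/T₂ = 427/169.5.
V₃/V₁ = (V₂/V₁)(V₃/V₂) = 19.7 × (427/169.5) = 49.63.

V₃/V₁ ≈ 49.6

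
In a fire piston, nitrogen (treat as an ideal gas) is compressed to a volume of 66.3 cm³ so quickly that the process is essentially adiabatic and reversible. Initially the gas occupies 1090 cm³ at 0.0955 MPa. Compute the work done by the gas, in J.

γ = 7/5 for a diatomic ideal gas.
P₂ = P₁(V₁/V₂)^γ = 0.0955×(1090/66.3)^(7/5) = 4.812 MPa.
For a reversible adiabat, W_by_gas = (P₁V₁ − P₂V₂)/(γ−1).
W_by = (95500×0.00109 − 4.812×10^6×6.63×10^-5) / (2/5) = -537.3 J.

W ≈ -537 J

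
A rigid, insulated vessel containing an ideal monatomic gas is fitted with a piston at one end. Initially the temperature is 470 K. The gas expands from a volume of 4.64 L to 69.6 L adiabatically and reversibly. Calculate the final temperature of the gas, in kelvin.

T₂ ≈ 77.3 K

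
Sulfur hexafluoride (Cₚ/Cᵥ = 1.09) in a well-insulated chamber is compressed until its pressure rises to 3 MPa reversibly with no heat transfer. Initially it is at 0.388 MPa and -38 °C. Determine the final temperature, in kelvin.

Adiabatic: T₂/T₁ = (P₂/P₁)^((γ−1)/γ).
T₁ = -38 °C = 235.1 K.
T₂ = 235.1 × (3/0.388)^(0.0826) = 278.4 K.

T₂ ≈ 278 K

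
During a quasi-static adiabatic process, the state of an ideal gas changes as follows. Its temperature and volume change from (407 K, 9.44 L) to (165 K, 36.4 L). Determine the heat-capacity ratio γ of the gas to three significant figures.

TV^(γ−1) = const ⇒ γ − 1 = ln(T₂/T₁) / ln(V₁/V₂).
γ = 1 + ln(165/407) / ln(9.44/36.4) = 1.669.

γ ≈ 1.67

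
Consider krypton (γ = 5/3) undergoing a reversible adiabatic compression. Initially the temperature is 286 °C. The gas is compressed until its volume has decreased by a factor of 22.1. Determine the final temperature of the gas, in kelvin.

T₂ ≈ 4400 K

For a reversible adiabat TV^(γ−1) is constant, so T₂ = T₁ (V₁/V₂)^(γ−1).
T₁ = 286 °C = 559.1 K.
T₂ = 559.1 × 22.1^(2/3) = 4403 K.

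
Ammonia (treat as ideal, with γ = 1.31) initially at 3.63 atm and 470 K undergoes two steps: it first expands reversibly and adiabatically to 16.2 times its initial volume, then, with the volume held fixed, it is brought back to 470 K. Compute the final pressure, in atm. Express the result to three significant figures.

P₃ ≈ 0.224 atm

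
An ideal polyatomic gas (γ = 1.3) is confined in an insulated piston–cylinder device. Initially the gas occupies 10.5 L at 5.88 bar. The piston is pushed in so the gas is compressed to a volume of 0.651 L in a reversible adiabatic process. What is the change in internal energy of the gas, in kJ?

P₂ = P₁(V₁/V₂)^γ = 5.88×(10.5/0.651)^(1.3) = 218.4 bar.
For a reversible adiabat, W_by_gas = (P₁V₁ − P₂V₂)/(γ−1).
W_by = (588000×0.0105 − 2.184×10^7×0.000651) / (0.3) = -26810 J.
Q = 0 ⇒ ΔU = −W_by = 26810 J.

ΔU ≈ 26.8 kJ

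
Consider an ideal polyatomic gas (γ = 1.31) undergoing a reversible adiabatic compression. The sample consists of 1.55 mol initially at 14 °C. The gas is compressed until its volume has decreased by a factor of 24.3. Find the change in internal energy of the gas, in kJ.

For a reversible adiabat TV^(γ−1) is constant, so T₂ = T₁ (V₁/V₂)^(γ−1).
T₁ = 14 °C = 287.1 K.
T₂ = 287.1 × 24.3^(0.31) = 772.1 K.
Q = 0, so ΔU = W_on_gas = nCᵥΔT with Cᵥ = R/(γ−1) = 26.82 J/(mol·K).
ΔU = 1.55 × 26.82 × (772.1 − 287.1) = 20160 J.

ΔU ≈ 20.2 kJ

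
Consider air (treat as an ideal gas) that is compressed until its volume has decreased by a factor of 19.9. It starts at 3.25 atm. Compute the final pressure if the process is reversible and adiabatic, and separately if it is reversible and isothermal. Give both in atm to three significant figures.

adiabatic: 214 atm; isothermal: 64.7 atm

For a diatomic ideal gas γ = 7/5.
Isothermal: P₂ = P₁(V₁/V₂) = 3.25×19.9 = 64.67 atm.
Adiabatic: P₂ = P₁(V₁/V₂)^γ = 3.25×19.9^(7/5) = 213.9 atm.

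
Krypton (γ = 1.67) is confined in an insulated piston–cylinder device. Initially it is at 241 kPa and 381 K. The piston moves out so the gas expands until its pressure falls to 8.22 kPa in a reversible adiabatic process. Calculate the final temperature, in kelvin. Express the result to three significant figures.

T₂ ≈ 98.2 K

Adiabatic: T₂/T₁ = (P₂/P₁)^((γ−1)/γ).
T₂ = 381 × (8.22/241)^(0.401) = 98.24 K.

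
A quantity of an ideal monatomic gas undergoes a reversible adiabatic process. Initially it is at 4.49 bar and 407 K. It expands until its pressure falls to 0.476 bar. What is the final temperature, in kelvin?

Along an adiabat T P^((1−γ)/γ) is constant, so T₂ = T₁ (P₂/P₁)^((γ−1)/γ).
For a monatomic ideal gas γ = 5/3, so (γ−1)/γ = 2/5.
T₂ = 407 × (0.476/4.49)^(2/5) = 165.9 K.

T₂ ≈ 166 K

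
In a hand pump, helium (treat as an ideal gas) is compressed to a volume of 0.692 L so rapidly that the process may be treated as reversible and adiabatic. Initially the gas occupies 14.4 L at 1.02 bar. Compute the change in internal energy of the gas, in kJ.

ΔU ≈ 14.5 kJ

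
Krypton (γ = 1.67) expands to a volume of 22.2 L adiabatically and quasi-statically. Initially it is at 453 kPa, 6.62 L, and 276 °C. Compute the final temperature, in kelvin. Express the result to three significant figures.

T₂ ≈ 244 K

For a reversible adiabat TV^(γ−1) is constant, so T₂ = T₁ (V₁/V₂)^(γ−1).
T₁ = 276 °C = 549.1 K.
T₂ = 549.1 × (6.62/22.2)^(0.67) = 244.1 K.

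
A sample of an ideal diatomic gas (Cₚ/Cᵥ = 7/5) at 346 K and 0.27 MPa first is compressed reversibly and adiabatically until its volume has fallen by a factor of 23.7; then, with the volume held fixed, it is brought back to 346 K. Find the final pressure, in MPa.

Adiabatic step (PV^γ = const): P₂ = 0.27×23.7^(7/5) = 22.7 MPa; T₂ = 346×23.7^(2/5) = 1227 K.
Isochoric: P₃ = P₂(T₃/T₂) = 22.7 × (346/1227) = 6.399 MPa.

P₃ ≈ 6.40 MPa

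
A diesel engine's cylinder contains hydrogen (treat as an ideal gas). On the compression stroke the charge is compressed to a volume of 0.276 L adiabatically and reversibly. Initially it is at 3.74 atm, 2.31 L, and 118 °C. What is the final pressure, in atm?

P₂ ≈ 73.2 atm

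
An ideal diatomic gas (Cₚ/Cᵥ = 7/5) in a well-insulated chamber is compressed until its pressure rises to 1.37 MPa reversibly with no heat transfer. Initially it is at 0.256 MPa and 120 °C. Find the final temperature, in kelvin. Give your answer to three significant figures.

Adiabatic: T₂/T₁ = (P₂/P₁)^((γ−1)/γ).
T₁ = 120 °C = 393.1 K.
T₂ = 393.1 × (1.37/0.256)^(2/7) = 634.9 K.

T₂ ≈ 635 K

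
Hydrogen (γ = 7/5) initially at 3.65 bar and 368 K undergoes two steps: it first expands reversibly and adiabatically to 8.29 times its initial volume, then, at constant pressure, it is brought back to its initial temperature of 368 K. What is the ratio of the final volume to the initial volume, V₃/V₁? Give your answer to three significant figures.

Adiabatic step: V₂/V₁ = 8.29; T₂ = T₁·(1/8.29)^(2/5) = 157.9 K.
Isobaric step: V₃/V₂ = T₃/T₂ = 368/157.9.
V₃/V₁ = (V₂/V₁)(V₃/V₂) = 8.29 × (368/157.9) = 19.32.

V₃/V₁ ≈ 19.3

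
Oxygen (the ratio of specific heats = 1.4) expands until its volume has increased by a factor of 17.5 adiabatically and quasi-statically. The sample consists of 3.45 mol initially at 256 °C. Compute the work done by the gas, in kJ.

W ≈ 25.9 kJ

For a reversible adiabat TV^(γ−1) is constant, so T₂ = T₁ (V₁/V₂)^(γ−1).
T₁ = 256 °C = 529.1 K.
T₂ = 529.1 × (1/17.5)^(0.4) = 168.4 K.
Q = 0, so ΔU = W_on_gas = nCᵥΔT with Cᵥ = R/(γ−1) = 20.79 J/(mol·K).
ΔU = 3.45 × 20.79 × (168.4 − 529.1) = -25870 J.
Work done by the gas = −ΔU = 25870 J.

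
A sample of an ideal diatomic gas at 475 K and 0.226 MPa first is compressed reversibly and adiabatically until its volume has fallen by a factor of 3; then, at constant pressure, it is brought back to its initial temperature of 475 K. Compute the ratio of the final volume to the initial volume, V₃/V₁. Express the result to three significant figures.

V₃/V₁ ≈ 0.215

For a diatomic ideal gas γ = 7/5.
Adiabatic step: V₂/V₁ = 0.3333; T₂ = T₁·3^(2/5) = 737.1 K.
Isobaric step: V₃/V₂ = T₃/T₂ = 475/737.1.
V₃/V₁ = (V₂/V₁)(V₃/V₂) = 0.3333 × (475/737.1) = 0.2148.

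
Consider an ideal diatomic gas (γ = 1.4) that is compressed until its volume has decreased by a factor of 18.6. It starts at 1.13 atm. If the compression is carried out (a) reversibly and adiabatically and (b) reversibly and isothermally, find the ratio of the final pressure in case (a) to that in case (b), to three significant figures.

Isothermal: P_b = P₁(V₁/V₂) = 1.13×18.6.
Adiabatic: P_a = P₁(V₁/V₂)^γ = 1.13×18.6^(1.4).
P_a/P_b = (V₁/V₂)^(γ−1) = 18.6^(0.4) = 3.22.

P_adiabatic / P_isothermal ≈ 3.22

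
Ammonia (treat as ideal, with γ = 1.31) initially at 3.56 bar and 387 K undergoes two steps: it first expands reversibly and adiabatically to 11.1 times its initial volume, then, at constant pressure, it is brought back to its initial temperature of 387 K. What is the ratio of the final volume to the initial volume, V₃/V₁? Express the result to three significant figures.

Adiabatic step: V₂/V₁ = 11.1; T₂ = T₁·(1/11.1)^(0.31) = 183.5 K.
Isobaric step: V₃/V₂ = T₃/T₂ = 387/183.5.
V₃/V₁ = (V₂/V₁)(V₃/V₂) = 11.1 × (387/183.5) = 23.41.

V₃/V₁ ≈ 23.4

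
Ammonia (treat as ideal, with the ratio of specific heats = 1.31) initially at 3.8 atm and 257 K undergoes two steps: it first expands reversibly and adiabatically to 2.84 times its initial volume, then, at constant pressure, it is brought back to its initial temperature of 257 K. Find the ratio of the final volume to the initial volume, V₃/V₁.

Adiabatic step: V₂/V₁ = 2.84; T₂ = T₁·(1/2.84)^(0.31) = 186 K.
Isobaric step: V₃/V₂ = T₃/T₂ = 257/186.
V₃/V₁ = (V₂/V₁)(V₃/V₂) = 2.84 × (257/186) = 3.925.

V₃/V₁ ≈ 3.93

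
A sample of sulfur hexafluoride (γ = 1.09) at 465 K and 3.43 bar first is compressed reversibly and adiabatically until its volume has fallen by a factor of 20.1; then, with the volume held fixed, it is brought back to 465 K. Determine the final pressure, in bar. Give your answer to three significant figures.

P₃ ≈ 68.9 bar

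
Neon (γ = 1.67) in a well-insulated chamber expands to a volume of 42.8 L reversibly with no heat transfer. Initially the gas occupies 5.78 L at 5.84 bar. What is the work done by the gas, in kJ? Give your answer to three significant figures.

W ≈ 3.72 kJ

P₂ = P₁(V₁/V₂)^γ = 5.84×(5.78/42.8)^(1.67) = 0.2062 bar.
For a reversible adiabat, W_by_gas = (P₁V₁ − P₂V₂)/(γ−1).
W_by = (584000×0.00578 − 20620×0.0428) / (0.67) = 3721 J.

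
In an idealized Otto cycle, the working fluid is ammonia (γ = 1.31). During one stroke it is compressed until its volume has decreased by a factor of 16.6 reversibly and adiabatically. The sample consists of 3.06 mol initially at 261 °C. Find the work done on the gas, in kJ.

W ≈ 60.9 kJ

For a reversible adiabat TV^(γ−1) is constant, so T₂ = T₁ (V₁/V₂)^(γ−1).
T₁ = 261 °C = 534.1 K.
T₂ = 534.1 × 16.6^(0.31) = 1276 K.
Q = 0, so ΔU = W_on_gas = nCᵥΔT with Cᵥ = R/(γ−1) = 26.82 J/(mol·K).
ΔU = 3.06 × 26.82 × (1276 − 534.1) = 60890 J.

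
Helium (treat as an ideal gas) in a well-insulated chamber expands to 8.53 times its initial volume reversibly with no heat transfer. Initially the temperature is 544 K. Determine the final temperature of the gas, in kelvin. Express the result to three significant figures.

Adiabatic: T₁V₁^(γ−1) = T₂V₂^(γ−1) ⇒ T₂ = T₁ (V₁/V₂)^(γ−1).
For a monatomic ideal gas γ = 5/3, so γ−1 = 2/3.
T₂ = 544 × (1/8.53)^(2/3) = 130.3 K.

T₂ ≈ 130 K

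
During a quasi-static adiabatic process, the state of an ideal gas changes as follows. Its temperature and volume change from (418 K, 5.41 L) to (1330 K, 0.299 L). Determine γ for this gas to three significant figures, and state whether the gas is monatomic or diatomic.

γ ≈ 1.40; diatomic

TV^(γ−1) = const ⇒ γ − 1 = ln(T₂/T₁) / ln(V₁/V₂).
γ = 1 + ln(1330/418) / ln(5.41/0.299) = 1.4.
γ ≈ 1.40 is close to 7/5, so the gas is diatomic.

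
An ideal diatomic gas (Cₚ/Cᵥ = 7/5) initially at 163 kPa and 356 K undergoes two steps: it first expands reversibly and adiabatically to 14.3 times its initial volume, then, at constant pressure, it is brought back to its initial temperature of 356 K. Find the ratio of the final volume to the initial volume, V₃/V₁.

V₃/V₁ ≈ 41.4

Adiabatic step: V₂/V₁ = 14.3; T₂ = T₁·(1/14.3)^(2/5) = 122.8 K.
Isobaric step: V₃/V₂ = T₃/T₂ = 356/122.8.
V₃/V₁ = (V₂/V₁)(V₃/V₂) = 14.3 × (356/122.8) = 41.44.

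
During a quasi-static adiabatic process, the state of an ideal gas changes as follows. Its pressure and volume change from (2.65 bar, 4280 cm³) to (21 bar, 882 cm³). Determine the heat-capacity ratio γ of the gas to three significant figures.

PV^γ = const ⇒ γ = ln(P₂/P₁) / ln(V₁/V₂).
γ = ln(21/2.65) / ln(4280/882) = 1.311.

γ ≈ 1.31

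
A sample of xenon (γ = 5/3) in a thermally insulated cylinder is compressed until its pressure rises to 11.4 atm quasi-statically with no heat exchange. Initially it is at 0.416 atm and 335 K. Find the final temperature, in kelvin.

T₂ ≈ 1260 K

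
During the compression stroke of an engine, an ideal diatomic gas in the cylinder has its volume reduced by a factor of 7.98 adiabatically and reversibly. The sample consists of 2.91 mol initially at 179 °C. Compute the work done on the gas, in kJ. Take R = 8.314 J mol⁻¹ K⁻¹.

W ≈ 35.4 kJ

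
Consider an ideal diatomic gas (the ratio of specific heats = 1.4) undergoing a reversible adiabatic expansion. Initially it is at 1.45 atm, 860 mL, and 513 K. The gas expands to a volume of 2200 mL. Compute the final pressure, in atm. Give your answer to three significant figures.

P₂ ≈ 0.389 atm

Adiabatic: P₁V₁^γ = P₂V₂^γ ⇒ P₂ = P₁ (V₁/V₂)^γ.
P₂ = 1.45 × (860/2200)^(1.4) = 0.3893 atm.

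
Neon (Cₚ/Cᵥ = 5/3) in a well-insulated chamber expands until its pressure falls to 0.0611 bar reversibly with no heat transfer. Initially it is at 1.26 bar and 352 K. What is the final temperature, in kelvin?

Along an adiabat T P^((1−γ)/γ) is constant, so T₂ = T₁ (P₂/P₁)^((γ−1)/γ).
T₂ = 352 × (0.0611/1.26)^(2/5) = 104.9 K.

T₂ ≈ 105 K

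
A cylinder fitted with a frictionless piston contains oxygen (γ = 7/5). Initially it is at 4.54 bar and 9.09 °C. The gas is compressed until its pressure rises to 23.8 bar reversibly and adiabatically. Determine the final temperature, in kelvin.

Adiabatic: T₂/T₁ = (P₂/P₁)^((γ−1)/γ).
T₁ = 9.09 °C = 282.2 K.
T₂ = 282.2 × (23.8/4.54)^(2/7) = 453.1 K.

T₂ ≈ 453 K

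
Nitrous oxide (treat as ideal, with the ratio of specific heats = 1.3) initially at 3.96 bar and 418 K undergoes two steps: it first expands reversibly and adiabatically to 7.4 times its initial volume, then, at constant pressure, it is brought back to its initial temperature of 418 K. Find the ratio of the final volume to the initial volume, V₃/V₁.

Adiabatic step: V₂/V₁ = 7.4; T₂ = T₁·(1/7.4)^(0.3) = 229.3 K.
Isobaric step: V₃/V₂ = T₃/T₂ = 418/229.3.
V₃/V₁ = (V₂/V₁)(V₃/V₂) = 7.4 × (418/229.3) = 13.49.

V₃/V₁ ≈ 13.5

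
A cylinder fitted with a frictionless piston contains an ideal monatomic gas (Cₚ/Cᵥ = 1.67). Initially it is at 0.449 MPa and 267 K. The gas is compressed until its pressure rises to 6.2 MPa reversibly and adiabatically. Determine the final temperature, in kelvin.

T₂ ≈ 765 K

Adiabatic: T₂/T₁ = (P₂/P₁)^((γ−1)/γ).
T₂ = 267 × (6.2/0.449)^(0.401) = 765.5 K.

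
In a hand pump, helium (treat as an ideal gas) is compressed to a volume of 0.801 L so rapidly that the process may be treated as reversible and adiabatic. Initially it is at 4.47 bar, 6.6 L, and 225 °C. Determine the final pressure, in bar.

P₂ ≈ 150 bar

Adiabatic: P₁V₁^γ = P₂V₂^γ ⇒ P₂ = P₁ (V₁/V₂)^γ.
γ = 5/3 for a monatomic ideal gas.
P₂ = 4.47 × (6.6/0.801)^(5/3) = 150.3 bar.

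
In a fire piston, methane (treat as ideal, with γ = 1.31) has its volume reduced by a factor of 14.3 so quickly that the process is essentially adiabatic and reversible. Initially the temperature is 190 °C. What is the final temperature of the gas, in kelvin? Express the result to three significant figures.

T₂ ≈ 1060 K

For a reversible adiabat TV^(γ−1) is constant, so T₂ = T₁ (V₁/V₂)^(γ−1).
T₁ = 190 °C = 463.1 K.
T₂ = 463.1 × 14.3^(0.31) = 1057 K.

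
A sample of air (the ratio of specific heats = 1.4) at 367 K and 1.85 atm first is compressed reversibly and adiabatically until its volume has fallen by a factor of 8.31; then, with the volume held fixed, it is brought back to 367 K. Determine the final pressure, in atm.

P₃ ≈ 15.4 atm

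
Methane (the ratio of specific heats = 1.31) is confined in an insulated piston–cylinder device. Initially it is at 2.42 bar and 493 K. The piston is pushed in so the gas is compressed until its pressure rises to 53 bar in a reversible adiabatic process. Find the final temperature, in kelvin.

T₂ ≈ 1020 K

Along an adiabat T P^((1−γ)/γ) is constant, so T₂ = T₁ (P₂/P₁)^((γ−1)/γ).
T₂ = 493 × (53/2.42)^(0.237) = 1023 K.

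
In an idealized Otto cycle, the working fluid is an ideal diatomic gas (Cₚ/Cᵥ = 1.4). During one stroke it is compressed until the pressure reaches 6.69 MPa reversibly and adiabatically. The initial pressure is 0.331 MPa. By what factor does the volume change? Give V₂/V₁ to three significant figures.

V₂/V₁ ≈ 0.117

From PV^γ = const, V₂/V₁ = (P₁/P₂)^(1/γ).
V₂/V₁ = (0.331/6.69)^(0.714) = 0.1168.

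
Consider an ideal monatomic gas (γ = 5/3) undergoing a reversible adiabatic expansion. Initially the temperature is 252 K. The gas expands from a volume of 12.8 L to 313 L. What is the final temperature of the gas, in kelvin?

For a reversible adiabat TV^(γ−1) is constant, so T₂ = T₁ (V₁/V₂)^(γ−1).
T₂ = 252 × (12.8/313)^(2/3) = 29.91 K.

T₂ ≈ 29.9 K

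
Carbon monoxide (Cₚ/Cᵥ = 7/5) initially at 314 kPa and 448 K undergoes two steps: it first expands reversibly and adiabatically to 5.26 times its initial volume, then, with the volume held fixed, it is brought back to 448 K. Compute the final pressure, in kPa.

P₃ ≈ 59.7 kPa

Adiabatic step (PV^γ = const): P₂ = 314×(1/5.26)^(7/5) = 30.73 kPa; T₂ = 448×(1/5.26)^(2/5) = 230.6 K.
Isochoric: P₃ = P₂(T₃/T₂) = 30.73 × (448/230.6) = 59.7 kPa.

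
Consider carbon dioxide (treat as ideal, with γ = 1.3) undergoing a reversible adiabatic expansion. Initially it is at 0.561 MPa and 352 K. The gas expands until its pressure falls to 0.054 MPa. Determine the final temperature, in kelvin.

T₂ ≈ 205 K

Along an adiabat T P^((1−γ)/γ) is constant, so T₂ = T₁ (P₂/P₁)^((γ−1)/γ).
T₂ = 352 × (0.054/0.561)^(0.231) = 205.1 K.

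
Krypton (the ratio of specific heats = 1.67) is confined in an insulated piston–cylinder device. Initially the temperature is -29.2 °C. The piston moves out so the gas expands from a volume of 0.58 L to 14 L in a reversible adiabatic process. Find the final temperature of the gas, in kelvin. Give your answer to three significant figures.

For a reversible adiabat TV^(γ−1) is constant, so T₂ = T₁ (V₁/V₂)^(γ−1).
T₁ = -29.2 °C = 243.9 K.
T₂ = 243.9 × (0.58/14)^(0.67) = 28.9 K.

T₂ ≈ 28.9 K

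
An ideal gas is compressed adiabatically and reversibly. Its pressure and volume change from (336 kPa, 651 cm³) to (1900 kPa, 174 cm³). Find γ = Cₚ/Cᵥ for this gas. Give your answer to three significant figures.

PV^γ = const ⇒ γ = ln(P₂/P₁) / ln(V₁/V₂).
γ = ln(1900/336) / ln(651/174) = 1.313.

γ ≈ 1.31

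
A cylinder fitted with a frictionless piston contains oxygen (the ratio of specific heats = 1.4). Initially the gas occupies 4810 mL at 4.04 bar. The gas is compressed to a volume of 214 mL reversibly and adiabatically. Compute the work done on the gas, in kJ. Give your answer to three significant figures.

W ≈ 12.0 kJ

P₂ = P₁(V₁/V₂)^γ = 4.04×(4810/214)^(1.4) = 315.4 bar.
For a reversible adiabat, W_by_gas = (P₁V₁ − P₂V₂)/(γ−1).
W_by = (404000×0.00481 − 3.154×10^7×0.000214) / (0.4) = -12010 J.
W_on_gas = −W_by = 12010 J.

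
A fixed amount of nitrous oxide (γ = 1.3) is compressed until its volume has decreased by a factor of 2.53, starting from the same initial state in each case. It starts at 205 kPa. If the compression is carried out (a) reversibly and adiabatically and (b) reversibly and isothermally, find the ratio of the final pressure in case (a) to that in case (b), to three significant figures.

P_adiabatic / P_isothermal ≈ 1.32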